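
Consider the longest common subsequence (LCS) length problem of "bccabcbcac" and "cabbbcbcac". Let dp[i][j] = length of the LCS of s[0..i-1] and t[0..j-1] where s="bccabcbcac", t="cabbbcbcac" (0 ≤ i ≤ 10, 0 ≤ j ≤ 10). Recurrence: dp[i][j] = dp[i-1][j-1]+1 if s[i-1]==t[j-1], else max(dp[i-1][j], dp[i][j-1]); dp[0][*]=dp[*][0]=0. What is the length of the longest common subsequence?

8

   ''  c  a  b  b  b  c  b  c  a  c
''  0  0  0  0  0  0  0  0  0  0  0
 b  0  0  0  1  1  1  1  1  1  1  1
 c  0  1  1  1  1  1  2  2  2  2  2
 c  0  1  1  1  1  1  2  2  3  3  3
 a  0  1  2  2  2  2  2  2  3  4  4
 b  0  1  2  3  3  3  3  3  3  4  4
 c  0  1  2  3  3  3  4  4  4  4  5
 b  0  1  2  3  4  4  4  5  5  5  5
 c  0  1  2  3  4  4  5  5  6  6  6
 a  0  1  2  3  4  4  5  5  6  7  7
 c  0  1  2  3  4  4  5  5  6  7  8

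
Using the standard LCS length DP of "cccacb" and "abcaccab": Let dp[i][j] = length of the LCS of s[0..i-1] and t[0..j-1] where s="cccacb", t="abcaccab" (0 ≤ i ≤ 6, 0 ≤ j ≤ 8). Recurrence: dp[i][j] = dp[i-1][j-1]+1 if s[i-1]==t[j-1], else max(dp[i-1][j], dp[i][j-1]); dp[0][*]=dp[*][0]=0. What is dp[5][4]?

   ''  a  b  c  a  c  c  a  b
''  0  0  0  0  0  0  0  0  0
 c  0  0  0  1  1  1  1  1  1
 c  0  0  0  1  1  2  2  2  2
 c  0  0  0  1  1  2  3  3  3
 a  0  1  1  1  2  2  3  4  4
 c  0  1  1  2  2  3  3  4  4
 b  0  1  2  2  2  3  3  4  5

2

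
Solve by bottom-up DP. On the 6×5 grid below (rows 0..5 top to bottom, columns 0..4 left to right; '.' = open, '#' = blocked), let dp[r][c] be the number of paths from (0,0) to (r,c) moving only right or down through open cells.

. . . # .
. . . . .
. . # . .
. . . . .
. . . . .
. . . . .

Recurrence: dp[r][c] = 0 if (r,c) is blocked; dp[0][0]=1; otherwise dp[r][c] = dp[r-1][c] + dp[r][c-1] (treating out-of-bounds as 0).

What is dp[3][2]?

r\c   0   1   2   3   4
  0   1   1   1   0   0
  1   1   2   3   3   3
  2   1   3   0   3   6
  3   1   4   4   7  13
  4   1   5   9  16  29
  5   1   6  15  31  60

4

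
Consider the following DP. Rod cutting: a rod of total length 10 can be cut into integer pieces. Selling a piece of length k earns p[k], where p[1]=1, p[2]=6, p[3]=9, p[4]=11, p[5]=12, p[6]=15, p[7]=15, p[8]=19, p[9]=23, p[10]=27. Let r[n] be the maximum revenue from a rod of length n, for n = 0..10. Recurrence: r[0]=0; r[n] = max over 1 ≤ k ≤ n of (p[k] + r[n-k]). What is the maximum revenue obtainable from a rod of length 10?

30

   n    0    1    2    3    4    5    6    7    8    9   10
r[n]    0    1    6    9   12   15   18   21   24   27   30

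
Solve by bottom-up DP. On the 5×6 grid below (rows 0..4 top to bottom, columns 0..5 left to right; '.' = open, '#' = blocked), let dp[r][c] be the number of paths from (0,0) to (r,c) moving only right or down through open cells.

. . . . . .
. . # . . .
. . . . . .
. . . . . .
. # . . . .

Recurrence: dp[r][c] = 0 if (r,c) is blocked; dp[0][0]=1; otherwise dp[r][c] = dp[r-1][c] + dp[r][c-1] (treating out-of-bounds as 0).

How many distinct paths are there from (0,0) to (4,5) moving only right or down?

r\c   0   1   2   3   4   5
  0   1   1   1   1   1   1
  1   1   2   0   1   2   3
  2   1   3   3   4   6   9
  3   1   4   7  11  17  26
  4   1   0   7  18  35  61

61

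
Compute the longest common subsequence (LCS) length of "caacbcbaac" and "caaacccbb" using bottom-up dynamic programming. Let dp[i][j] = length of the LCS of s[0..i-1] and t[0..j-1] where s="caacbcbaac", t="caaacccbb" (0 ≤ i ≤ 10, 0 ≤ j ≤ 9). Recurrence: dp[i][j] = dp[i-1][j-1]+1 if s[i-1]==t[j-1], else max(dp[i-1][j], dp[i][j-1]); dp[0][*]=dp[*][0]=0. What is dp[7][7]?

   ''  c  a  a  a  c  c  c  b  b
''  0  0  0  0  0  0  0  0  0  0
 c  0  1  1  1  1  1  1  1  1  1
 a  0  1  2  2  2  2  2  2  2  2
 a  0  1  2  3  3  3  3  3  3  3
 c  0  1  2  3  3  4  4  4  4  4
 b  0  1  2  3  3  4  4  4  5  5
 c  0  1  2  3  3  4  5  5  5  5
 b  0  1  2  3  3  4  5  5  6  6
 a  0  1  2  3  4  4  5  5  6  6
 a  0  1  2  3  4  4  5  5  6  6
 c  0  1  2  3  4  5  5  6  6  6

5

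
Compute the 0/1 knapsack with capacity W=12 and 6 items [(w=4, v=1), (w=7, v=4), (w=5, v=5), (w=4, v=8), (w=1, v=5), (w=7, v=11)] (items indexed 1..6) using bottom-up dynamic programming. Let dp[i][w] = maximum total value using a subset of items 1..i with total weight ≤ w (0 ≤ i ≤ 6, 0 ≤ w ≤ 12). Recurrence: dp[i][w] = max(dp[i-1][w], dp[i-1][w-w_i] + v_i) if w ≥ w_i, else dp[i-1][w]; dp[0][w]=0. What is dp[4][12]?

13

i\w   0   1   2   3   4   5   6   7   8   9  10  11  12
  0   0   0   0   0   0   0   0   0   0   0   0   0   0
  1   0   0   0   0   1   1   1   1   1   1   1   1   1
  2   0   0   0   0   1   1   1   4   4   4   4   5   5
  3   0   0   0   0   1   5   5   5   5   6   6   6   9
  4   0   0   0   0   8   8   8   8   9  13  13  13  13
  5   0   5   5   5   8  13  13  13  13  14  18  18  18
  6   0   5   5   5   8  13  13  13  16  16  18  19  24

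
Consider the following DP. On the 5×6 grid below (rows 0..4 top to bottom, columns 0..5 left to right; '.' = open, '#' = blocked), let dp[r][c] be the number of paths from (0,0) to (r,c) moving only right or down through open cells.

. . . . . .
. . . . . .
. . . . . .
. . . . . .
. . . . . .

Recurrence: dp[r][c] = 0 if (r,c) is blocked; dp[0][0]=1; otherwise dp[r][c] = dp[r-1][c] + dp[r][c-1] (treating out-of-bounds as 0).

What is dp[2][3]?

10

r\c   0   1   2   3   4   5
  0   1   1   1   1   1   1
  1   1   2   3   4   5   6
  2   1   3   6  10  15  21
  3   1   4  10  20  35  56
  4   1   5  15  35  70 126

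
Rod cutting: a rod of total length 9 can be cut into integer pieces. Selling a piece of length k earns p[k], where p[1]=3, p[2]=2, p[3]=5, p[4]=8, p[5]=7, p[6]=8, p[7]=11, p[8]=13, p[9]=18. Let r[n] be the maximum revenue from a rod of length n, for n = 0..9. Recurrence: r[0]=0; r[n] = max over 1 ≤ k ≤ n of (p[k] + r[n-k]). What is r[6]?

   n    0    1    2    3    4    5    6    7    8    9
r[n]    0    3    6    9   12   15   18   21   24   27

18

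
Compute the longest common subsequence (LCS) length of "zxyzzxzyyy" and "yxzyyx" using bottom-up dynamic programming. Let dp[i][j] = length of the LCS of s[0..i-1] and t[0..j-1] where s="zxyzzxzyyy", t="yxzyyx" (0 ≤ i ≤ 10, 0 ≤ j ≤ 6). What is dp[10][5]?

   ''  y  x  z  y  y  x
''  0  0  0  0  0  0  0
 z  0  0  0  1  1  1  1
 x  0  0  1  1  1  1  2
 y  0  1  1  1  2  2  2
 z  0  1  1  2  2  2  2
 z  0  1  1  2  2  2  2
 x  0  1  2  2  2  2  3
 z  0  1  2  3  3  3  3
 y  0  1  2  3  4  4  4
 y  0  1  2  3  4  5  5
 y  0  1  2  3  4  5  5

5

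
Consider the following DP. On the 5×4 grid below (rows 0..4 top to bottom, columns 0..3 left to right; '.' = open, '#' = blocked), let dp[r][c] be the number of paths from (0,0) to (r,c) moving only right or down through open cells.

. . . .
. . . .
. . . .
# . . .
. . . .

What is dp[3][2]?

9

r\c   0   1   2   3
  0   1   1   1   1
  1   1   2   3   4
  2   1   3   6  10
  3   0   3   9  19
  4   0   3  12  31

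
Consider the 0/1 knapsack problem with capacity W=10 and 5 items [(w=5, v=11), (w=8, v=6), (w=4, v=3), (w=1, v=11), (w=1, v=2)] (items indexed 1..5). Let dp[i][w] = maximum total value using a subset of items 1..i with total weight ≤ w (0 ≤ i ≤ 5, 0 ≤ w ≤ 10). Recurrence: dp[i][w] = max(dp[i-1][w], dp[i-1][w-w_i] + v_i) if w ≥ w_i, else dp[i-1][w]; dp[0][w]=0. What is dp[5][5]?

14

i\w   0   1   2   3   4   5   6   7   8   9  10
  0   0   0   0   0   0   0   0   0   0   0   0
  1   0   0   0   0   0  11  11  11  11  11  11
  2   0   0   0   0   0  11  11  11  11  11  11
  3   0   0   0   0   3  11  11  11  11  14  14
  4   0  11  11  11  11  14  22  22  22  22  25
  5   0  11  13  13  13  14  22  24  24  24  25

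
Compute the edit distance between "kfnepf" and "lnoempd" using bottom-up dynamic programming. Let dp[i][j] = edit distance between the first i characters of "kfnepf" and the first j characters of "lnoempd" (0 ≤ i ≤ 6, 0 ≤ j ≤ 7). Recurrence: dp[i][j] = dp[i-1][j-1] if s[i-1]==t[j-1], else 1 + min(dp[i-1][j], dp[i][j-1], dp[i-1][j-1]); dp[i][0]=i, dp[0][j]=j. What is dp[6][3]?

   ''  l  n  o  e  m  p  d
''  0  1  2  3  4  5  6  7
 k  1  1  2  3  4  5  6  7
 f  2  2  2  3  4  5  6  7
 n  3  3  2  3  4  5  6  7
 e  4  4  3  3  3  4  5  6
 p  5  5  4  4  4  4  4  5
 f  6  6  5  5  5  5  5  5

5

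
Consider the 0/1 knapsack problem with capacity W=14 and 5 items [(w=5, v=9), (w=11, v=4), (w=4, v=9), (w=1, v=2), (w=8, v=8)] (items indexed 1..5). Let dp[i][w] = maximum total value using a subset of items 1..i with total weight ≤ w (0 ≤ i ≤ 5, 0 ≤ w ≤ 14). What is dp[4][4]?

i\w   0   1   2   3   4   5   6   7   8   9  10  11  12  13  14
  0   0   0   0   0   0   0   0   0   0   0   0   0   0   0   0
  1   0   0   0   0   0   9   9   9   9   9   9   9   9   9   9
  2   0   0   0   0   0   9   9   9   9   9   9   9   9   9   9
  3   0   0   0   0   9   9   9   9   9  18  18  18  18  18  18
  4   0   2   2   2   9  11  11  11  11  18  20  20  20  20  20
  5   0   2   2   2   9  11  11  11  11  18  20  20  20  20  20

9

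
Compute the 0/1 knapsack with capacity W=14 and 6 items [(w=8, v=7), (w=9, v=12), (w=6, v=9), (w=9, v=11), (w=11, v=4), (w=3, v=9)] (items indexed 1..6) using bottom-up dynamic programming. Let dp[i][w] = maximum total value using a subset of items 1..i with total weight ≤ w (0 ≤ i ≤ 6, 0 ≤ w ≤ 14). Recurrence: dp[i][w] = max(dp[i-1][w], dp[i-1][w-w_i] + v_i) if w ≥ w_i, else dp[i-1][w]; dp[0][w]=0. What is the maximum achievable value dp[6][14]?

21

i\w   0   1   2   3   4   5   6   7   8   9  10  11  12  13  14
  0   0   0   0   0   0   0   0   0   0   0   0   0   0   0   0
  1   0   0   0   0   0   0   0   0   7   7   7   7   7   7   7
  2   0   0   0   0   0   0   0   0   7  12  12  12  12  12  12
  3   0   0   0   0   0   0   9   9   9  12  12  12  12  12  16
  4   0   0   0   0   0   0   9   9   9  12  12  12  12  12  16
  5   0   0   0   0   0   0   9   9   9  12  12  12  12  12  16
  6   0   0   0   9   9   9   9   9   9  18  18  18  21  21  21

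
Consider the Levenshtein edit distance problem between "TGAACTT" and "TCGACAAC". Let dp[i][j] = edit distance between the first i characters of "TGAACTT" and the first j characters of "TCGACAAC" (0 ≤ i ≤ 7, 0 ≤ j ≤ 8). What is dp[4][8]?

4

   ''  T  C  G  A  C  A  A  C
''  0  1  2  3  4  5  6  7  8
 T  1  0  1  2  3  4  5  6  7
 G  2  1  1  1  2  3  4  5  6
 A  3  2  2  2  1  2  3  4  5
 A  4  3  3  3  2  2  2  3  4
 C  5  4  3  4  3  2  3  3  3
 T  6  5  4  4  4  3  3  4  4
 T  7  6  5  5  5  4  4  4  5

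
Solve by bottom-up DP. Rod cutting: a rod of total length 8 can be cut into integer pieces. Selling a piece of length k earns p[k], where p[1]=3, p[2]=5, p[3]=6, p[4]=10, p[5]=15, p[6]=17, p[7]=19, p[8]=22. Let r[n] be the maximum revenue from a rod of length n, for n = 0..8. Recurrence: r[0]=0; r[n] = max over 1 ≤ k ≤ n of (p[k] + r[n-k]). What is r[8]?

   n    0    1    2    3    4    5    6    7    8
r[n]    0    3    6    9   12   15   18   21   24

24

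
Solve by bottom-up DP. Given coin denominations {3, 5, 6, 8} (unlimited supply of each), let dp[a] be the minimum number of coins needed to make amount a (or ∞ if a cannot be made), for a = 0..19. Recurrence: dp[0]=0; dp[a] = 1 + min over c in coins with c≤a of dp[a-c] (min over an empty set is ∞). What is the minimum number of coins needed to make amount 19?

 a  0  1  2  3  4  5  6  7  8  9 10 11 12 13 14 15 16 17 18 19
dp  0  -  -  1  -  1  1  -  1  2  2  2  2  2  2  3  2  3  3  3
(- denotes ∞ / unreachable)

3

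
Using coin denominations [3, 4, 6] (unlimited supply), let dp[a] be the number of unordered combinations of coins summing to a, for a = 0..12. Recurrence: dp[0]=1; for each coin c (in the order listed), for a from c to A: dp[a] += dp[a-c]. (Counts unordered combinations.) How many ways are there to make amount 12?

4

after  coin     0     1     2     3     4     5     6     7     8     9    10    11    12
          3     1     0     0     1     0     0     1     0     0     1     0     0     1
          4     1     0     0     1     1     0     1     1     1     1     1     1     2
          6     1     0     0     1     1     0     2     1     1     2     2     1     4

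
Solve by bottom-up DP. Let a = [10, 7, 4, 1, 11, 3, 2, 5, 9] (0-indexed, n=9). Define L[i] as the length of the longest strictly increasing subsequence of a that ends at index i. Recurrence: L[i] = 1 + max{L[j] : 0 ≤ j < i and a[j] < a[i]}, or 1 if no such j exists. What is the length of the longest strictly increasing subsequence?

   i    0    1    2    3    4    5    6    7    8
a[i]   10    7    4    1   11    3    2    5    9
L[i]    1    1    1    1    2    2    2    3    4

4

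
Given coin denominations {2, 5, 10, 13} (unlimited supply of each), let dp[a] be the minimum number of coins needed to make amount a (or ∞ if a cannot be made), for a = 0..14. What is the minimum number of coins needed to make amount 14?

3

 a  0  1  2  3  4  5  6  7  8  9 10 11 12 13 14
dp  0  -  1  -  2  1  3  2  4  3  1  4  2  1  3
(- denotes ∞ / unreachable)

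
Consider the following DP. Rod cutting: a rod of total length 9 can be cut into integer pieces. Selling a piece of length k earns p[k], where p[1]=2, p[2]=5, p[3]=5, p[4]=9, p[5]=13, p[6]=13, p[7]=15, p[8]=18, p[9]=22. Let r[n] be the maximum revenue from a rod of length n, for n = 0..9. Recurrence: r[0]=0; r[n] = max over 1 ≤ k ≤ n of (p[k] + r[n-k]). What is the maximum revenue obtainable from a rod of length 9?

23

   n    0    1    2    3    4    5    6    7    8    9
r[n]    0    2    5    7   10   13   15   18   20   23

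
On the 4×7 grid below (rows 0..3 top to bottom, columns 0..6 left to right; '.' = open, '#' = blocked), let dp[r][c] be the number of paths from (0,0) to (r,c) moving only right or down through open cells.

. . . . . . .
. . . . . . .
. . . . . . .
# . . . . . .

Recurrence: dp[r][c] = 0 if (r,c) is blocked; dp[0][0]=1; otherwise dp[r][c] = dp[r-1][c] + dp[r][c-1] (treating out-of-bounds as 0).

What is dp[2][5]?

r\c   0   1   2   3   4   5   6
  0   1   1   1   1   1   1   1
  1   1   2   3   4   5   6   7
  2   1   3   6  10  15  21  28
  3   0   3   9  19  34  55  83

21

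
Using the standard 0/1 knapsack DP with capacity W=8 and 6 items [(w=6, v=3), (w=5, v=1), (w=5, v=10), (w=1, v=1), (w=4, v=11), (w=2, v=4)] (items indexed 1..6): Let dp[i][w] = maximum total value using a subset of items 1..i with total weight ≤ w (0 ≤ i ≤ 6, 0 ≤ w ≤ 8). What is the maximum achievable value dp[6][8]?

i\w   0   1   2   3   4   5   6   7   8
  0   0   0   0   0   0   0   0   0   0
  1   0   0   0   0   0   0   3   3   3
  2   0   0   0   0   0   1   3   3   3
  3   0   0   0   0   0  10  10  10  10
  4   0   1   1   1   1  10  11  11  11
  5   0   1   1   1  11  12  12  12  12
  6   0   1   4   5  11  12  15  16  16

16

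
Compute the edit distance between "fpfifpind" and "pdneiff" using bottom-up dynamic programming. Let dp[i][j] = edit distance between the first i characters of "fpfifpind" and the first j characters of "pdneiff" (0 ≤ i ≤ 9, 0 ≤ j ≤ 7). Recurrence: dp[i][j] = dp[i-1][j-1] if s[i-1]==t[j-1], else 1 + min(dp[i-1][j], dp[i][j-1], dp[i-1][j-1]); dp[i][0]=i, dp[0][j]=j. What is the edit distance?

7

   ''  p  d  n  e  i  f  f
''  0  1  2  3  4  5  6  7
 f  1  1  2  3  4  5  5  6
 p  2  1  2  3  4  5  6  6
 f  3  2  2  3  4  5  5  6
 i  4  3  3  3  4  4  5  6
 f  5  4  4  4  4  5  4  5
 p  6  5  5  5  5  5  5  5
 i  7  6  6  6  6  5  6  6
 n  8  7  7  6  7  6  6  7
 d  9  8  7  7  7  7  7  7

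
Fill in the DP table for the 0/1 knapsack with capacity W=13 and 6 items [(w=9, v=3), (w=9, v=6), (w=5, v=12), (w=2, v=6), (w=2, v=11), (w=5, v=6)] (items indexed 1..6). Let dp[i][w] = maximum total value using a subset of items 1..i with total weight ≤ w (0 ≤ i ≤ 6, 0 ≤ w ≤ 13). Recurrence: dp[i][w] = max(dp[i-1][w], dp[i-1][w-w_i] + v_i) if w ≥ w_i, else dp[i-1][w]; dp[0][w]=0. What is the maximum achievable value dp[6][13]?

29

i\w   0   1   2   3   4   5   6   7   8   9  10  11  12  13
  0   0   0   0   0   0   0   0   0   0   0   0   0   0   0
  1   0   0   0   0   0   0   0   0   0   3   3   3   3   3
  2   0   0   0   0   0   0   0   0   0   6   6   6   6   6
  3   0   0   0   0   0  12  12  12  12  12  12  12  12  12
  4   0   0   6   6   6  12  12  18  18  18  18  18  18  18
  5   0   0  11  11  17  17  17  23  23  29  29  29  29  29
  6   0   0  11  11  17  17  17  23  23  29  29  29  29  29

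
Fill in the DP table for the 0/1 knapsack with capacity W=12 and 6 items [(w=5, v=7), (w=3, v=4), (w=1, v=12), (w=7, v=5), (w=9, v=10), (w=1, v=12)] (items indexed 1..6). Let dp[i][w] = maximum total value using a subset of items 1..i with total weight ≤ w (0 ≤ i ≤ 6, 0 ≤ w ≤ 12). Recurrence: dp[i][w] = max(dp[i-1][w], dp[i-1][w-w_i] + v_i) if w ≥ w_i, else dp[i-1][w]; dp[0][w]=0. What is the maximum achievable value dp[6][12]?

i\w   0   1   2   3   4   5   6   7   8   9  10  11  12
  0   0   0   0   0   0   0   0   0   0   0   0   0   0
  1   0   0   0   0   0   7   7   7   7   7   7   7   7
  2   0   0   0   4   4   7   7   7  11  11  11  11  11
  3   0  12  12  12  16  16  19  19  19  23  23  23  23
  4   0  12  12  12  16  16  19  19  19  23  23  23  23
  5   0  12  12  12  16  16  19  19  19  23  23  23  23
  6   0  12  24  24  24  28  28  31  31  31  35  35  35

35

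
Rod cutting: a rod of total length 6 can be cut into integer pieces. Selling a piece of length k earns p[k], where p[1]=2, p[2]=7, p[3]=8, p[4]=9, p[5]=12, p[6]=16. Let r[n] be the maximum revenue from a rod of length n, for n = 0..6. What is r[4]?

14

   n    0    1    2    3    4    5    6
r[n]    0    2    7    9   14   16   21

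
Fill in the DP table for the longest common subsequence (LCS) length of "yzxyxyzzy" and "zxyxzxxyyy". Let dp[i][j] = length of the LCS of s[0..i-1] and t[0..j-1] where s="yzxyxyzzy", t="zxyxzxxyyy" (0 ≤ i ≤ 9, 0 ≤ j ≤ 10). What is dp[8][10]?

   ''  z  x  y  x  z  x  x  y  y  y
''  0  0  0  0  0  0  0  0  0  0  0
 y  0  0  0  1  1  1  1  1  1  1  1
 z  0  1  1  1  1  2  2  2  2  2  2
 x  0  1  2  2  2  2  3  3  3  3  3
 y  0  1  2  3  3  3  3  3  4  4  4
 x  0  1  2  3  4  4  4  4  4  4  4
 y  0  1  2  3  4  4  4  4  5  5  5
 z  0  1  2  3  4  5  5  5  5  5  5
 z  0  1  2  3  4  5  5  5  5  5  5
 y  0  1  2  3  4  5  5  5  6  6  6

5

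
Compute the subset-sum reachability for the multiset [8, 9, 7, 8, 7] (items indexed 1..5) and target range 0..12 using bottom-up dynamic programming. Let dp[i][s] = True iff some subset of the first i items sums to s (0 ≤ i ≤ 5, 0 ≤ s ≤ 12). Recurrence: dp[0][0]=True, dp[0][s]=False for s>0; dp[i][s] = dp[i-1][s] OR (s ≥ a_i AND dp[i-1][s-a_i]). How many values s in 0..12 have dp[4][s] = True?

4

i\s   0   1   2   3   4   5   6   7   8   9  10  11  12
  0   T   F   F   F   F   F   F   F   F   F   F   F   F
  1   T   F   F   F   F   F   F   F   T   F   F   F   F
  2   T   F   F   F   F   F   F   F   T   T   F   F   F
  3   T   F   F   F   F   F   F   T   T   T   F   F   F
  4   T   F   F   F   F   F   F   T   T   T   F   F   F
  5   T   F   F   F   F   F   F   T   T   T   F   F   F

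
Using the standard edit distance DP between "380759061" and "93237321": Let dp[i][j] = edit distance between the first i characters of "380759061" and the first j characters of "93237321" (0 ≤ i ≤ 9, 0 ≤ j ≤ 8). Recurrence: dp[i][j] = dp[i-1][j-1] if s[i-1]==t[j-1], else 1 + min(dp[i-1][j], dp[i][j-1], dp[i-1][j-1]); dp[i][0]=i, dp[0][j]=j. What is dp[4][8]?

   ''  9  3  2  3  7  3  2  1
''  0  1  2  3  4  5  6  7  8
 3  1  1  1  2  3  4  5  6  7
 8  2  2  2  2  3  4  5  6  7
 0  3  3  3  3  3  4  5  6  7
 7  4  4  4  4  4  3  4  5  6
 5  5  5  5  5  5  4  4  5  6
 9  6  5  6  6  6  5  5  5  6
 0  7  6  6  7  7  6  6  6  6
 6  8  7  7  7  8  7  7  7  7
 1  9  8  8  8  8  8  8  8  7

6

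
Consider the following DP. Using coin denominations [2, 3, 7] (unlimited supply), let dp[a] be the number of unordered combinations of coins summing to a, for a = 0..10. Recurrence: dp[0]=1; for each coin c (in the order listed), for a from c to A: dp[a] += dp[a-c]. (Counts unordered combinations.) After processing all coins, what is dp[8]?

after  coin     0     1     2     3     4     5     6     7     8     9    10
          2     1     0     1     0     1     0     1     0     1     0     1
          3     1     0     1     1     1     1     2     1     2     2     2
          7     1     0     1     1     1     1     2     2     2     3     3

2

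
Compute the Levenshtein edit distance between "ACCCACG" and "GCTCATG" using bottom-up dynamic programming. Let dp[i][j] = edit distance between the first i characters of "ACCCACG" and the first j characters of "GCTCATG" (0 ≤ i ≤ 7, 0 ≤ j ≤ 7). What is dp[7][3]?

6

   ''  G  C  T  C  A  T  G
''  0  1  2  3  4  5  6  7
 A  1  1  2  3  4  4  5  6
 C  2  2  1  2  3  4  5  6
 C  3  3  2  2  2  3  4  5
 C  4  4  3  3  2  3  4  5
 A  5  5  4  4  3  2  3  4
 C  6  6  5  5  4  3  3  4
 G  7  6  6  6  5  4  4  3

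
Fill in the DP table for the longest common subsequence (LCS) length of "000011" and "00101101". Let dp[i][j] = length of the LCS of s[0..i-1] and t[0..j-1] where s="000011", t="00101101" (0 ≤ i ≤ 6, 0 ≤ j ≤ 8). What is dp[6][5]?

4

   ''  0  0  1  0  1  1  0  1
''  0  0  0  0  0  0  0  0  0
 0  0  1  1  1  1  1  1  1  1
 0  0  1  2  2  2  2  2  2  2
 0  0  1  2  2  3  3  3  3  3
 0  0  1  2  2  3  3  3  4  4
 1  0  1  2  3  3  4  4  4  5
 1  0  1  2  3  3  4  5  5  5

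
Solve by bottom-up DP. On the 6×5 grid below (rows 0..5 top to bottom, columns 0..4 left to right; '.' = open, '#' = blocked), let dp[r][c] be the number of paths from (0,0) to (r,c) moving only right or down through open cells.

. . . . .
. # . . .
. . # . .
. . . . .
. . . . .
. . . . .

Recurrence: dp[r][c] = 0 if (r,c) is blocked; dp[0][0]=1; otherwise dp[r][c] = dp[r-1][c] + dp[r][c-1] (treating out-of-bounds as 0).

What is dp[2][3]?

2

r\c   0   1   2   3   4
  0   1   1   1   1   1
  1   1   0   1   2   3
  2   1   1   0   2   5
  3   1   2   2   4   9
  4   1   3   5   9  18
  5   1   4   9  18  36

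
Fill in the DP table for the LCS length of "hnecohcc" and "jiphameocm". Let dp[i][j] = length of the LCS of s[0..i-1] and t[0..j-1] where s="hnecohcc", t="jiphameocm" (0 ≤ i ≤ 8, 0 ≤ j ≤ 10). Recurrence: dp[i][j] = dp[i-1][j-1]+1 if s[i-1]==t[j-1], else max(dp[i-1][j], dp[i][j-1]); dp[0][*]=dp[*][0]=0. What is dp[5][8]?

3

   ''  j  i  p  h  a  m  e  o  c  m
''  0  0  0  0  0  0  0  0  0  0  0
 h  0  0  0  0  1  1  1  1  1  1  1
 n  0  0  0  0  1  1  1  1  1  1  1
 e  0  0  0  0  1  1  1  2  2  2  2
 c  0  0  0  0  1  1  1  2  2  3  3
 o  0  0  0  0  1  1  1  2  3  3  3
 h  0  0  0  0  1  1  1  2  3  3  3
 c  0  0  0  0  1  1  1  2  3  4  4
 c  0  0  0  0  1  1  1  2  3  4  4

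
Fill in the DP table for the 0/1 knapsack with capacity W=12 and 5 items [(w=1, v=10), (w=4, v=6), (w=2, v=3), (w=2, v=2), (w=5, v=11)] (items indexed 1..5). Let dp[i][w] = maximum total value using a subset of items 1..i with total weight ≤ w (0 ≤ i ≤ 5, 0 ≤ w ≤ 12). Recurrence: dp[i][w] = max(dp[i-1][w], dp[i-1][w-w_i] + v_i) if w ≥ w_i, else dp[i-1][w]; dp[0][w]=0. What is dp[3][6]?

16

i\w   0   1   2   3   4   5   6   7   8   9  10  11  12
  0   0   0   0   0   0   0   0   0   0   0   0   0   0
  1   0  10  10  10  10  10  10  10  10  10  10  10  10
  2   0  10  10  10  10  16  16  16  16  16  16  16  16
  3   0  10  10  13  13  16  16  19  19  19  19  19  19
  4   0  10  10  13  13  16  16  19  19  21  21  21  21
  5   0  10  10  13  13  16  21  21  24  24  27  27  30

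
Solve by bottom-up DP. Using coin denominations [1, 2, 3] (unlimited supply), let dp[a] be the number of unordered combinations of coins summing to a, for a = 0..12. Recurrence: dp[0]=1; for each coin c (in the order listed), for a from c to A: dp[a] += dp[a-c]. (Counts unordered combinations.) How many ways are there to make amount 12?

19

after  coin     0     1     2     3     4     5     6     7     8     9    10    11    12
          1     1     1     1     1     1     1     1     1     1     1     1     1     1
          2     1     1     2     2     3     3     4     4     5     5     6     6     7
          3     1     1     2     3     4     5     7     8    10    12    14    16    19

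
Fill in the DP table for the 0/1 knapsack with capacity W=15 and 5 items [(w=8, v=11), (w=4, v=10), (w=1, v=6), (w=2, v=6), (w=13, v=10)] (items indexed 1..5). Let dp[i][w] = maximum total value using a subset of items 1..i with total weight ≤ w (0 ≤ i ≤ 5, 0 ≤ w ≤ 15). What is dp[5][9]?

i\w   0   1   2   3   4   5   6   7   8   9  10  11  12  13  14  15
  0   0   0   0   0   0   0   0   0   0   0   0   0   0   0   0   0
  1   0   0   0   0   0   0   0   0  11  11  11  11  11  11  11  11
  2   0   0   0   0  10  10  10  10  11  11  11  11  21  21  21  21
  3   0   6   6   6  10  16  16  16  16  17  17  17  21  27  27  27
  4   0   6   6  12  12  16  16  22  22  22  22  23  23  27  27  33
  5   0   6   6  12  12  16  16  22  22  22  22  23  23  27  27  33

22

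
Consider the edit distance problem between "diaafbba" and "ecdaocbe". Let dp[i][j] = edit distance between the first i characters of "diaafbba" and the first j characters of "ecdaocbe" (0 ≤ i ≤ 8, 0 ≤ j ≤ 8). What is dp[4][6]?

   ''  e  c  d  a  o  c  b  e
''  0  1  2  3  4  5  6  7  8
 d  1  1  2  2  3  4  5  6  7
 i  2  2  2  3  3  4  5  6  7
 a  3  3  3  3  3  4  5  6  7
 a  4  4  4  4  3  4  5  6  7
 f  5  5  5  5  4  4  5  6  7
 b  6  6  6  6  5  5  5  5  6
 b  7  7  7  7  6  6  6  5  6
 a  8  8  8  8  7  7  7  6  6

5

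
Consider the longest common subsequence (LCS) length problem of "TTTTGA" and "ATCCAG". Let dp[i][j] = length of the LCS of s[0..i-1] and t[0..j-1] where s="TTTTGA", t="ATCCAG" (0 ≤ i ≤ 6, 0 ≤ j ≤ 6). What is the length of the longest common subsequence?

   ''  A  T  C  C  A  G
''  0  0  0  0  0  0  0
 T  0  0  1  1  1  1  1
 T  0  0  1  1  1  1  1
 T  0  0  1  1  1  1  1
 T  0  0  1  1  1  1  1
 G  0  0  1  1  1  1  2
 A  0  1  1  1  1  2  2

2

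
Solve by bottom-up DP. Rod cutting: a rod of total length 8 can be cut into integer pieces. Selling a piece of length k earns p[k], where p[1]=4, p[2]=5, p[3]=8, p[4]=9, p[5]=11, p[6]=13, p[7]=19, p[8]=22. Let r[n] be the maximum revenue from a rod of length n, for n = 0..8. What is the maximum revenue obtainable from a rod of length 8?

32

   n    0    1    2    3    4    5    6    7    8
r[n]    0    4    8   12   16   20   24   28   32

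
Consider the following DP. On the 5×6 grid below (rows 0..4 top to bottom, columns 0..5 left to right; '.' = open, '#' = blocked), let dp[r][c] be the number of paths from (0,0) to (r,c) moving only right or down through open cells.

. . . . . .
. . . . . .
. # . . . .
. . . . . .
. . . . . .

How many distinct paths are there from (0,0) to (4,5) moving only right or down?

81

r\c   0   1   2   3   4   5
  0   1   1   1   1   1   1
  1   1   2   3   4   5   6
  2   1   0   3   7  12  18
  3   1   1   4  11  23  41
  4   1   2   6  17  40  81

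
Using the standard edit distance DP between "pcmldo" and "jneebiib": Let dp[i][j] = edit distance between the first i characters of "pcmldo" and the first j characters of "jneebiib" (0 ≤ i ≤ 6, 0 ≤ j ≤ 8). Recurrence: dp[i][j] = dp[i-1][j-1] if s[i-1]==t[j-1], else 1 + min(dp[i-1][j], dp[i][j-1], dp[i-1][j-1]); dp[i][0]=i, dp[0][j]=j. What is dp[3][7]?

   ''  j  n  e  e  b  i  i  b
''  0  1  2  3  4  5  6  7  8
 p  1  1  2  3  4  5  6  7  8
 c  2  2  2  3  4  5  6  7  8
 m  3  3  3  3  4  5  6  7  8
 l  4  4  4  4  4  5  6  7  8
 d  5  5  5  5  5  5  6  7  8
 o  6  6  6  6  6  6  6  7  8

7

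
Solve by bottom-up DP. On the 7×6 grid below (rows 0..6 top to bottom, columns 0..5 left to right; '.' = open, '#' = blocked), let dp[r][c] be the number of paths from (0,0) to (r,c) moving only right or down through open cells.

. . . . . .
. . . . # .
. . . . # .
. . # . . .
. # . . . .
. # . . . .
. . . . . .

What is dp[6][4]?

r\c   0   1   2   3   4   5
  0   1   1   1   1   1   1
  1   1   2   3   4   0   1
  2   1   3   6  10   0   1
  3   1   4   0  10  10  11
  4   1   0   0  10  20  31
  5   1   0   0  10  30  61
  6   1   1   1  11  41 102

41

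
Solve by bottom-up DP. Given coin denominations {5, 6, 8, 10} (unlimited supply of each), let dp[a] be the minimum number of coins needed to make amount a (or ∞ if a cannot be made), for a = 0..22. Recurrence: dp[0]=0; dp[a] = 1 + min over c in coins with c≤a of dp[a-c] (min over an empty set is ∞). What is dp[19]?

3

 a  0  1  2  3  4  5  6  7  8  9 10 11 12 13 14 15 16 17 18 19 20 21 22
dp  0  -  -  -  -  1  1  -  1  -  1  2  2  2  2  2  2  3  2  3  2  3  3
(- denotes ∞ / unreachable)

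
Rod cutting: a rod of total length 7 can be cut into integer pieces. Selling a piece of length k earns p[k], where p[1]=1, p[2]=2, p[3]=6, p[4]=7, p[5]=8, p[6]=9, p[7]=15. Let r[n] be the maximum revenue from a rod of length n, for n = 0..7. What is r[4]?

   n    0    1    2    3    4    5    6    7
r[n]    0    1    2    6    7    8   12   15

7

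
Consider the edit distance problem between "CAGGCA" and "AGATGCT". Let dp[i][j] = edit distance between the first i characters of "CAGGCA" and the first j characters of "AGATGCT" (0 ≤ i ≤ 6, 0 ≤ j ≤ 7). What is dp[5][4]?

3

   ''  A  G  A  T  G  C  T
''  0  1  2  3  4  5  6  7
 C  1  1  2  3  4  5  5  6
 A  2  1  2  2  3  4  5  6
 G  3  2  1  2  3  3  4  5
 G  4  3  2  2  3  3  4  5
 C  5  4  3  3  3  4  3  4
 A  6  5  4  3  4  4  4  4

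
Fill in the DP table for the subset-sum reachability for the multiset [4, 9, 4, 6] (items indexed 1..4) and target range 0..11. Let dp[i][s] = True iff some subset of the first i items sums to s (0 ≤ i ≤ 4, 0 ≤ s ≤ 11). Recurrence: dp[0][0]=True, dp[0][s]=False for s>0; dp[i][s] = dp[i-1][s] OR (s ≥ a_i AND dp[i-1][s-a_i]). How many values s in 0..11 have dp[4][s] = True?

6

i\s   0   1   2   3   4   5   6   7   8   9  10  11
  0   T   F   F   F   F   F   F   F   F   F   F   F
  1   T   F   F   F   T   F   F   F   F   F   F   F
  2   T   F   F   F   T   F   F   F   F   T   F   F
  3   T   F   F   F   T   F   F   F   T   T   F   F
  4   T   F   F   F   T   F   T   F   T   T   T   F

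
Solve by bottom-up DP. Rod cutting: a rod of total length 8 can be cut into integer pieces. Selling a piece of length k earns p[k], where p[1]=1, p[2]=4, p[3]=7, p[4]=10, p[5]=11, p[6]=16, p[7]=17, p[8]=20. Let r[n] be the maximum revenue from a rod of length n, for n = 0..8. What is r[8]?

   n    0    1    2    3    4    5    6    7    8
r[n]    0    1    4    7   10   11   16   17   20

20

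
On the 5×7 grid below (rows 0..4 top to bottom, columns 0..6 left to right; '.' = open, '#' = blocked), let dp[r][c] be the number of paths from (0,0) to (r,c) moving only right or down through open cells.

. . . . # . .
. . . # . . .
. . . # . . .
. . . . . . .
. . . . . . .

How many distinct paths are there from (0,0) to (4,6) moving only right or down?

55

r\c   0   1   2   3   4   5   6
  0   1   1   1   1   0   0   0
  1   1   2   3   0   0   0   0
  2   1   3   6   0   0   0   0
  3   1   4  10  10  10  10  10
  4   1   5  15  25  35  45  55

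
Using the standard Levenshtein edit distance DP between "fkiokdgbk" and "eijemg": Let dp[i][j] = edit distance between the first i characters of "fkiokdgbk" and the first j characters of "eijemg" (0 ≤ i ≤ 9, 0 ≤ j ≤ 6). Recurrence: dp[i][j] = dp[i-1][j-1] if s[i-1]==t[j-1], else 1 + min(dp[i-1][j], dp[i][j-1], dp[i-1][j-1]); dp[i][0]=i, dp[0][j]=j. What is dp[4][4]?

4

   ''  e  i  j  e  m  g
''  0  1  2  3  4  5  6
 f  1  1  2  3  4  5  6
 k  2  2  2  3  4  5  6
 i  3  3  2  3  4  5  6
 o  4  4  3  3  4  5  6
 k  5  5  4  4  4  5  6
 d  6  6  5  5  5  5  6
 g  7  7  6  6  6  6  5
 b  8  8  7  7  7  7  6
 k  9  9  8  8  8  8  7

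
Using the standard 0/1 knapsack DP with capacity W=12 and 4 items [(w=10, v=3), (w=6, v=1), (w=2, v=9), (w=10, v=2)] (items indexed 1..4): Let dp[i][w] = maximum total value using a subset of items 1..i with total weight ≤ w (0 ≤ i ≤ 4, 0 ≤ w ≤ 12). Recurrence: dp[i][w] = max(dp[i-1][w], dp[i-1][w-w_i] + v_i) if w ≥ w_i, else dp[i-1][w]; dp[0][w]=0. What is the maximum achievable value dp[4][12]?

12

i\w   0   1   2   3   4   5   6   7   8   9  10  11  12
  0   0   0   0   0   0   0   0   0   0   0   0   0   0
  1   0   0   0   0   0   0   0   0   0   0   3   3   3
  2   0   0   0   0   0   0   1   1   1   1   3   3   3
  3   0   0   9   9   9   9   9   9  10  10  10  10  12
  4   0   0   9   9   9   9   9   9  10  10  10  10  12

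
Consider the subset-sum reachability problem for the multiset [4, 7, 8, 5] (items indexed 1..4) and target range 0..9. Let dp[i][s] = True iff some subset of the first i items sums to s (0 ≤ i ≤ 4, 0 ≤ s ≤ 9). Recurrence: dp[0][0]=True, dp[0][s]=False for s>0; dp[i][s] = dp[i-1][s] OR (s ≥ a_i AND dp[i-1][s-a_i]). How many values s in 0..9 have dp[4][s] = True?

6

i\s   0   1   2   3   4   5   6   7   8   9
  0   T   F   F   F   F   F   F   F   F   F
  1   T   F   F   F   T   F   F   F   F   F
  2   T   F   F   F   T   F   F   T   F   F
  3   T   F   F   F   T   F   F   T   T   F
  4   T   F   F   F   T   T   F   T   T   T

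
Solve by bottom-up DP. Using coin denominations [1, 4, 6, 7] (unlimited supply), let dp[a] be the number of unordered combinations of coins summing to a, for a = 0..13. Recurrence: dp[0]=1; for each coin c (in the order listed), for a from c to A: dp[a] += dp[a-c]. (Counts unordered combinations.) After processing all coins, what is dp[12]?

9

after  coin     0     1     2     3     4     5     6     7     8     9    10    11    12    13
          1     1     1     1     1     1     1     1     1     1     1     1     1     1     1
          4     1     1     1     1     2     2     2     2     3     3     3     3     4     4
          6     1     1     1     1     2     2     3     3     4     4     5     5     7     7
          7     1     1     1     1     2     2     3     4     5     5     6     7     9    10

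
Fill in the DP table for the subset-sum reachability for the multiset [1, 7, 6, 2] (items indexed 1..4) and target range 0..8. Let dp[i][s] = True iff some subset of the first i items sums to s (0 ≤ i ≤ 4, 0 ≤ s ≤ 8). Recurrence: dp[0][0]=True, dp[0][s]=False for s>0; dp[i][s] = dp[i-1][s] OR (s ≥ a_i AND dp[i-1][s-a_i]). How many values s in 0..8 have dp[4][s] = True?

i\s   0   1   2   3   4   5   6   7   8
  0   T   F   F   F   F   F   F   F   F
  1   T   T   F   F   F   F   F   F   F
  2   T   T   F   F   F   F   F   T   T
  3   T   T   F   F   F   F   T   T   T
  4   T   T   T   T   F   F   T   T   T

7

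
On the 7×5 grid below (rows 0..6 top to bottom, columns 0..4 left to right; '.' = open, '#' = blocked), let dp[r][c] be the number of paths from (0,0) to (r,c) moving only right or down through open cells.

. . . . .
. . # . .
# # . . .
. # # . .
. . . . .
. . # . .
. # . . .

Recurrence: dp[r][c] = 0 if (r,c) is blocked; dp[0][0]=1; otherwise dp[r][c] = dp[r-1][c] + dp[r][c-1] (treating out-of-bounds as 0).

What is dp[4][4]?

5

r\c   0   1   2   3   4
  0   1   1   1   1   1
  1   1   2   0   1   2
  2   0   0   0   1   3
  3   0   0   0   1   4
  4   0   0   0   1   5
  5   0   0   0   1   6
  6   0   0   0   1   7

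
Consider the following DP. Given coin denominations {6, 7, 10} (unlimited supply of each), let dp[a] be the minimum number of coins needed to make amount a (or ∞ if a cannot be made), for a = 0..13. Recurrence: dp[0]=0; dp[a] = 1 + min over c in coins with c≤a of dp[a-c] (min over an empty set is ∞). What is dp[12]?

 a  0  1  2  3  4  5  6  7  8  9 10 11 12 13
dp  0  -  -  -  -  -  1  1  -  -  1  -  2  2
(- denotes ∞ / unreachable)

2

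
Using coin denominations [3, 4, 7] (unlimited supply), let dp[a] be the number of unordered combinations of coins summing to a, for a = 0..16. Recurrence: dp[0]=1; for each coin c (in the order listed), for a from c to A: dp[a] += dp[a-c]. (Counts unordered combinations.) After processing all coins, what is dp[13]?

after  coin     0     1     2     3     4     5     6     7     8     9    10    11    12    13    14    15    16
          3     1     0     0     1     0     0     1     0     0     1     0     0     1     0     0     1     0
          4     1     0     0     1     1     0     1     1     1     1     1     1     2     1     1     2     2
          7     1     0     0     1     1     0     1     2     1     1     2     2     2     2     3     3     3

2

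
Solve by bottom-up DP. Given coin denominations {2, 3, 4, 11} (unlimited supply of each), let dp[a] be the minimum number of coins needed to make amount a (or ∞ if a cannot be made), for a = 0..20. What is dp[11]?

 a  0  1  2  3  4  5  6  7  8  9 10 11 12 13 14 15 16 17 18 19 20
dp  0  -  1  1  1  2  2  2  2  3  3  1  3  2  2  2  3  3  3  3  4
(- denotes ∞ / unreachable)

1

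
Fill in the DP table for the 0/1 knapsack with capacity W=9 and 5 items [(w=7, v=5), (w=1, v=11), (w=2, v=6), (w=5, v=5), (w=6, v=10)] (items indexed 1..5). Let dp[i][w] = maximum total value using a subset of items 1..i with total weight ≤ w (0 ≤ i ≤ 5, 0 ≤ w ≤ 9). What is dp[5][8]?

i\w   0   1   2   3   4   5   6   7   8   9
  0   0   0   0   0   0   0   0   0   0   0
  1   0   0   0   0   0   0   0   5   5   5
  2   0  11  11  11  11  11  11  11  16  16
  3   0  11  11  17  17  17  17  17  17  17
  4   0  11  11  17  17  17  17  17  22  22
  5   0  11  11  17  17  17  17  21  22  27

22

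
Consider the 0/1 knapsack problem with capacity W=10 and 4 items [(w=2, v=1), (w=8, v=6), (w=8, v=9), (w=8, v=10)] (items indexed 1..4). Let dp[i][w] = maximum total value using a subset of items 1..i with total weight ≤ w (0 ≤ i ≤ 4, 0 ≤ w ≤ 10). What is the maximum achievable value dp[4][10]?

11

i\w   0   1   2   3   4   5   6   7   8   9  10
  0   0   0   0   0   0   0   0   0   0   0   0
  1   0   0   1   1   1   1   1   1   1   1   1
  2   0   0   1   1   1   1   1   1   6   6   7
  3   0   0   1   1   1   1   1   1   9   9  10
  4   0   0   1   1   1   1   1   1  10  10  11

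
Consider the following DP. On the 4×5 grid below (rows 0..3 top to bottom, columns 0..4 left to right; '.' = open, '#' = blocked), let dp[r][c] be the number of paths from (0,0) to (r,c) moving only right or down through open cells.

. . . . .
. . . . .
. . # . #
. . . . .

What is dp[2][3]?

4

r\c   0   1   2   3   4
  0   1   1   1   1   1
  1   1   2   3   4   5
  2   1   3   0   4   0
  3   1   4   4   8   8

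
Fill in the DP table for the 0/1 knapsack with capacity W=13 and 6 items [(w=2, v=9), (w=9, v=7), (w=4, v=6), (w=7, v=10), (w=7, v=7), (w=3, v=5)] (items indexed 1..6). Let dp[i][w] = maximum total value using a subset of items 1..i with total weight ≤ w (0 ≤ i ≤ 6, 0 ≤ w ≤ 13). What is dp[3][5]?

9

i\w   0   1   2   3   4   5   6   7   8   9  10  11  12  13
  0   0   0   0   0   0   0   0   0   0   0   0   0   0   0
  1   0   0   9   9   9   9   9   9   9   9   9   9   9   9
  2   0   0   9   9   9   9   9   9   9   9   9  16  16  16
  3   0   0   9   9   9   9  15  15  15  15  15  16  16  16
  4   0   0   9   9   9   9  15  15  15  19  19  19  19  25
  5   0   0   9   9   9   9  15  15  15  19  19  19  19  25
  6   0   0   9   9   9  14  15  15  15  20  20  20  24  25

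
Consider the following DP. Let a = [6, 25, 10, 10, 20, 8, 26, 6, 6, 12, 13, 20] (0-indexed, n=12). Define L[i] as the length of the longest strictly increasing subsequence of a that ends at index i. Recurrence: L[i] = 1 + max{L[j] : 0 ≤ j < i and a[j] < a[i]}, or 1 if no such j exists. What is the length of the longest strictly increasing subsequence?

   i    0    1    2    3    4    5    6    7    8    9   10   11
a[i]    6   25   10   10   20    8   26    6    6   12   13   20
L[i]    1    2    2    2    3    2    4    1    1    3    4    5

5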